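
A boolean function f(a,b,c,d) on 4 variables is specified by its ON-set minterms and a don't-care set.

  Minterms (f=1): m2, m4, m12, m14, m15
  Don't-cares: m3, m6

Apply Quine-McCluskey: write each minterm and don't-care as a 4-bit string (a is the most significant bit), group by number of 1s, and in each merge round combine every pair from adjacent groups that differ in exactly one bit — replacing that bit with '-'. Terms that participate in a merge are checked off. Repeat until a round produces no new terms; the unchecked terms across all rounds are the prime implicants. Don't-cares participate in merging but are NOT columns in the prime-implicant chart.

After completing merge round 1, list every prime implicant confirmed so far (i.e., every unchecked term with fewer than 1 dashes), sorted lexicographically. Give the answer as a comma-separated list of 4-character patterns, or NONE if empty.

NONE

size-2^0 implicants → 0010(✓)  0011(✓)  0100(✓)  0110(✓)  1100(✓)  1110(✓)  1111(✓)
size-2^1 implicants → -100(✓)  -110(✓)  0-10  001-  01-0(✓)  11-0(✓)  111-
size-2^2 implicants → -1-0
Unchecked terms (primes): -1-0, 0-10, 001-, 111-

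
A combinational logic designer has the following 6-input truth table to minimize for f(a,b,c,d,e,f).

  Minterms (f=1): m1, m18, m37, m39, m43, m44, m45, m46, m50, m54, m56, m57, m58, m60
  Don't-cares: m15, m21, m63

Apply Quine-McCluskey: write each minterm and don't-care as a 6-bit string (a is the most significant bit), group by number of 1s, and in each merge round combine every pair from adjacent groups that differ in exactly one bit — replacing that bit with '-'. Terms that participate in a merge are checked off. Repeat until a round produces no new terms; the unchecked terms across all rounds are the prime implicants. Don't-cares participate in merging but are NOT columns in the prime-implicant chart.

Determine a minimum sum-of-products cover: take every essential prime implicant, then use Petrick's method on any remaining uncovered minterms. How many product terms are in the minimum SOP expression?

[col 0] 000001, 001111, 010010*, 010101, 100101*, 100111*, 101011, 101100*, 101101*, 101110*, 110010*, 110110*, 111000*, 111001*, 111010*, 111100*, 111111
[col 1] -10010, 1-1100, 10-101, 1001-1, 1011-0, 10110-, 11-010, 110-10, 111-00, 1110-0, 11100-
Prime implicants: -10010, 000001, 001111, 010101, 1-1100, 10-101, 1001-1, 101011, 1011-0, 10110-, 11-010, 110-10, 111-00, 1110-0, 11100-, 111111
PI chart (minterm → PIs covering it):
  1 | 000001  (sole → essential)
  18 | -10010  (sole → essential)
  37 | 10-101,1001-1
  39 | 1001-1  (sole → essential)
  43 | 101011  (sole → essential)
  44 | 1-1100,1011-0,10110-
  45 | 10-101,10110-
  46 | 1011-0  (sole → essential)
  50 | -10010,11-010,110-10
  54 | 110-10  (sole → essential)
  56 | 111-00,1110-0,11100-
  57 | 11100-  (sole → essential)
  58 | 11-010,1110-0
  60 | 1-1100,111-00
Essential prime implicants: -10010, 000001, 1001-1, 101011, 1011-0, 110-10, 11100-
Petrick residual → 1-1100, 10-101, 11-010
Minimum SOP uses 10 PIs: bc'd'ef' + a'b'c'd'e'f + acde'f' + ab'de'f + ab'c'df + ab'cd'ef + ab'cdf' + abd'ef' + abc'ef' + abcd'e'

10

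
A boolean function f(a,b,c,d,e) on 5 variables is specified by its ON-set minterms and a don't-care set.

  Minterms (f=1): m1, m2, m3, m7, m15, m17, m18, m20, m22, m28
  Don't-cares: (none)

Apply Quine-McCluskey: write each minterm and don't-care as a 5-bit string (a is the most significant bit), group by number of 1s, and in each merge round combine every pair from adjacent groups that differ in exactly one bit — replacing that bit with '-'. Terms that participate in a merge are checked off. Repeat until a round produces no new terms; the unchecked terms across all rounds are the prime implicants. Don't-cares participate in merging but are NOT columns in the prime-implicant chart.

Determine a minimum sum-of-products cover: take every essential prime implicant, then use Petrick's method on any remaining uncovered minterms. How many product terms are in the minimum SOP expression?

5

size-2^0 implicants → 00001(✓)  00010(✓)  00011(✓)  00111(✓)  01111(✓)  10001(✓)  10010(✓)  10100(✓)  10110(✓)  11100(✓)
size-2^1 implicants → -0001  -0010  0-111  00-11  000-1  0001-  1-100  10-10  101-0
Unchecked terms (primes): -0001, -0010, 0-111, 00-11, 000-1, 0001-, 1-100, 10-10, 101-0
Minterm coverage:
  m1 ⊆ -0001,000-1
  m2 ⊆ -0010,0001-
  m3 ⊆ 00-11,000-1,0001-
  m7 ⊆ 0-111,00-11
  m15 ⊆ 0-111 [E]
  m17 ⊆ -0001 [E]
  m18 ⊆ -0010,10-10
  m20 ⊆ 1-100,101-0
  m22 ⊆ 10-10,101-0
  m28 ⊆ 1-100 [E]
E = {-0001, 0-111, 1-100}
Petrick residual → 0001-, 10-10
Cover = b'c'd'e + a'cde + a'b'c'd + acd'e' + ab'de'  |cover|=5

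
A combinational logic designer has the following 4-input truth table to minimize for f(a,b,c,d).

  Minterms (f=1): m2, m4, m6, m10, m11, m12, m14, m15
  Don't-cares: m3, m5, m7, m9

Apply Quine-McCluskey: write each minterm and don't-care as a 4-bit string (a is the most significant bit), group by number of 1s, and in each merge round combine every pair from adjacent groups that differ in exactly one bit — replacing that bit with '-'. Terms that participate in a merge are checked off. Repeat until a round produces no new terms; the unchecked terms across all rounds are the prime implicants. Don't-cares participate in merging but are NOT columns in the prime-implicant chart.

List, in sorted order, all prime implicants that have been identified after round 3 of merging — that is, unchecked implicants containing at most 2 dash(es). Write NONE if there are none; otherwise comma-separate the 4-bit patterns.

Round 0: 0010✓ 0011✓ 0100✓ 0101✓ 0110✓ 0111✓ 1001✓ 1010✓ 1011✓ 1100✓ 1110✓ 1111✓
Round 1: -010✓ -011✓ -100✓ -110✓ -111✓ 0-10✓ 0-11✓ 001-✓ 01-0✓ 01-1✓ 010-✓ 011-✓ 1-10✓ 1-11✓ 10-1 101-✓ 11-0✓ 111-✓
Round 2: --10✓ --11✓ -01-✓ -1-0 -11-✓ 0-1-✓ 01-- 1-1-✓
Round 3: --1-
PIs = {--1-, -1-0, 01--, 10-1}

-1-0, 01--, 10-1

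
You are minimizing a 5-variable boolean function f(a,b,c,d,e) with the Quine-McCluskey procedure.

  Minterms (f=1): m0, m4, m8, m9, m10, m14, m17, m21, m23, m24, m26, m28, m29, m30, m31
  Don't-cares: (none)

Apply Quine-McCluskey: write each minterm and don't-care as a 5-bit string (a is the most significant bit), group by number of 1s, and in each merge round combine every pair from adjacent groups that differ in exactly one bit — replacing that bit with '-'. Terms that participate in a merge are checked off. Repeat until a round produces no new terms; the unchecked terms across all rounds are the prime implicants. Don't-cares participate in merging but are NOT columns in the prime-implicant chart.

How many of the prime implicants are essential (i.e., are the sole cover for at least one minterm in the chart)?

5

[col 0] 00000*, 00100*, 01000*, 01001*, 01010*, 01110*, 10001*, 10101*, 10111*, 11000*, 11010*, 11100*, 11101*, 11110*, 11111*
[col 1] -1000*, -1010*, -1110*, 0-000, 00-00, 01-10*, 010-0*, 0100-, 1-101*, 1-111*, 10-01, 101-1*, 11-00*, 11-10*, 110-0*, 111-0*, 111-1*, 1110-*, 1111-*
[col 2] -1-10, -10-0, 1-1-1, 11--0, 111--
Prime implicants: -1-10, -10-0, 0-000, 00-00, 0100-, 1-1-1, 10-01, 11--0, 111--
PI chart (minterm → PIs covering it):
  0 | 0-000,00-00
  4 | 00-00  (sole → essential)
  8 | -10-0,0-000,0100-
  9 | 0100-  (sole → essential)
  10 | -1-10,-10-0
  14 | -1-10  (sole → essential)
  17 | 10-01  (sole → essential)
  21 | 1-1-1,10-01
  23 | 1-1-1  (sole → essential)
  24 | -10-0,11--0
  26 | -1-10,-10-0,11--0
  28 | 11--0,111--
  29 | 1-1-1,111--
  30 | -1-10,11--0,111--
  31 | 1-1-1,111--
Essential prime implicants: -1-10, 00-00, 0100-, 1-1-1, 10-01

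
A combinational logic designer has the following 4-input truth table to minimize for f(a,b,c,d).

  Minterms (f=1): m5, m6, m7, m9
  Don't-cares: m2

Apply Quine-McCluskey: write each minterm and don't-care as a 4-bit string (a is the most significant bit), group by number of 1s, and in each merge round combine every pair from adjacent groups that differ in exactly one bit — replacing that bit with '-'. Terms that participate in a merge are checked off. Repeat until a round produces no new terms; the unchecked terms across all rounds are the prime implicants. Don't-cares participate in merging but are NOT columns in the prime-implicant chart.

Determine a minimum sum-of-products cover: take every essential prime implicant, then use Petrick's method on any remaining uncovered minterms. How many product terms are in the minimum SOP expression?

size-2^0 implicants → 0010(✓)  0101(✓)  0110(✓)  0111(✓)  1001
size-2^1 implicants → 0-10  01-1  011-
Unchecked terms (primes): 0-10, 01-1, 011-, 1001
Minterm coverage:
  m5 ⊆ 01-1 [E]
  m6 ⊆ 0-10,011-
  m7 ⊆ 01-1,011-
  m9 ⊆ 1001 [E]
E = {01-1, 1001}
Petrick residual → 0-10
Cover = a'cd' + a'bd + ab'c'd  |cover|=3

3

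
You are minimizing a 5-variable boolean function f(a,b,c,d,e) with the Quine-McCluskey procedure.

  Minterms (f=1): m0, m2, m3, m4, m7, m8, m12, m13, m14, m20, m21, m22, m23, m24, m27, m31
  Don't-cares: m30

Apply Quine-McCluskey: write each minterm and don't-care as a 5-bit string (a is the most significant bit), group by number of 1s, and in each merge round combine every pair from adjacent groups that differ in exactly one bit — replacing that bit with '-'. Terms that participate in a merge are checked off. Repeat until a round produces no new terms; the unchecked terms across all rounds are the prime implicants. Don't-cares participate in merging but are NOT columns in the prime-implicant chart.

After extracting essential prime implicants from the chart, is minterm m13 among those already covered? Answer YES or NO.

YES

size-2^0 implicants → 00000(✓)  00010(✓)  00011(✓)  00100(✓)  00111(✓)  01000(✓)  01100(✓)  01101(✓)  01110(✓)  10100(✓)  10101(✓)  10110(✓)  10111(✓)  11000(✓)  11011(✓)  11110(✓)  11111(✓)
size-2^1 implicants → -0100  -0111  -1000  -1110  0-000(✓)  0-100(✓)  00-00(✓)  00-11  000-0  0001-  01-00(✓)  011-0  0110-  1-110(✓)  1-111(✓)  101-0(✓)  101-1(✓)  1010-(✓)  1011-(✓)  11-11  1111-(✓)
size-2^2 implicants → 0--00  1-11-  101--
Unchecked terms (primes): -0100, -0111, -1000, -1110, 0--00, 00-11, 000-0, 0001-, 011-0, 0110-, 1-11-, 101--, 11-11
Minterm coverage:
  m0 ⊆ 0--00,000-0
  m2 ⊆ 000-0,0001-
  m3 ⊆ 00-11,0001-
  m4 ⊆ -0100,0--00
  m7 ⊆ -0111,00-11
  m8 ⊆ -1000,0--00
  m12 ⊆ 0--00,011-0,0110-
  m13 ⊆ 0110- [E]
  m14 ⊆ -1110,011-0
  m20 ⊆ -0100,101--
  m21 ⊆ 101-- [E]
  m22 ⊆ 1-11-,101--
  m23 ⊆ -0111,1-11-,101--
  m24 ⊆ -1000 [E]
  m27 ⊆ 11-11 [E]
  m31 ⊆ 1-11-,11-11
E = {-1000, 0110-, 101--, 11-11}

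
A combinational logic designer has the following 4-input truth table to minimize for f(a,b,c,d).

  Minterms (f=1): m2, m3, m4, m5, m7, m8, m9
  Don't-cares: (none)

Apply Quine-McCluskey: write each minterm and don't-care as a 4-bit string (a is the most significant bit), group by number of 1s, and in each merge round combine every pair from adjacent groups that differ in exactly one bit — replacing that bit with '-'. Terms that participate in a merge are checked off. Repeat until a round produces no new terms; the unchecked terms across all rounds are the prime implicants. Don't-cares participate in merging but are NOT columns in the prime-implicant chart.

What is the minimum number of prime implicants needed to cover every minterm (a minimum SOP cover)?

4

[col 0] 0010*, 0011*, 0100*, 0101*, 0111*, 1000*, 1001*
[col 1] 0-11, 001-, 01-1, 010-, 100-
Prime implicants: 0-11, 001-, 01-1, 010-, 100-
PI chart (minterm → PIs covering it):
  2 | 001-  (sole → essential)
  3 | 0-11,001-
  4 | 010-  (sole → essential)
  5 | 01-1,010-
  7 | 0-11,01-1
  8 | 100-  (sole → essential)
  9 | 100-  (sole → essential)
Essential prime implicants: 001-, 010-, 100-
Petrick residual → 0-11
Minimum SOP uses 4 PIs: a'cd + a'b'c + a'bc' + ab'c'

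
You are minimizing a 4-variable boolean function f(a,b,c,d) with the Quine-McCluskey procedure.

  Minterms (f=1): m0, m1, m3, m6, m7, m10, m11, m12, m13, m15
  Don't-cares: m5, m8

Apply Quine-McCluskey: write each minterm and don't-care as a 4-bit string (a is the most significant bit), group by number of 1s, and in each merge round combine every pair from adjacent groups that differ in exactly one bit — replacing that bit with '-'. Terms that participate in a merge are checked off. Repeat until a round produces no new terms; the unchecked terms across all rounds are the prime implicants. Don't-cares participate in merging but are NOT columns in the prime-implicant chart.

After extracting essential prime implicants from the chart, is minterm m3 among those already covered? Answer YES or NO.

size-2^0 implicants → 0000(✓)  0001(✓)  0011(✓)  0101(✓)  0110(✓)  0111(✓)  1000(✓)  1010(✓)  1011(✓)  1100(✓)  1101(✓)  1111(✓)
size-2^1 implicants → -000  -011(✓)  -101(✓)  -111(✓)  0-01(✓)  0-11(✓)  00-1(✓)  000-  01-1(✓)  011-  1-00  1-11(✓)  10-0  101-  11-1(✓)  110-
size-2^2 implicants → --11  -1-1  0--1
Unchecked terms (primes): --11, -000, -1-1, 0--1, 000-, 011-, 1-00, 10-0, 101-, 110-
Minterm coverage:
  m0 ⊆ -000,000-
  m1 ⊆ 0--1,000-
  m3 ⊆ --11,0--1
  m6 ⊆ 011- [E]
  m7 ⊆ --11,-1-1,0--1,011-
  m10 ⊆ 10-0,101-
  m11 ⊆ --11,101-
  m12 ⊆ 1-00,110-
  m13 ⊆ -1-1,110-
  m15 ⊆ --11,-1-1
E = {011-}

NO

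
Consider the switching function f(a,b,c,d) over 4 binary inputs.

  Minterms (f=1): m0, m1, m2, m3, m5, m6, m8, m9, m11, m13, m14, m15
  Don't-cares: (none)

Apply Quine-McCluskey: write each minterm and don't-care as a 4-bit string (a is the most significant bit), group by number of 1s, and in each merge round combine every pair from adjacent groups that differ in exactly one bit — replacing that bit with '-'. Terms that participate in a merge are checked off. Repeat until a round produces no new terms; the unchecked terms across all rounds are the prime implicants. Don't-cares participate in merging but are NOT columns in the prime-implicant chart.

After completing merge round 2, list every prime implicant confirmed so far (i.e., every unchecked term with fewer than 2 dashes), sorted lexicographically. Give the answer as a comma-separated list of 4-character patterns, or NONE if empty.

-110, 0-10, 111-

Round 0: 0000✓ 0001✓ 0010✓ 0011✓ 0101✓ 0110✓ 1000✓ 1001✓ 1011✓ 1101✓ 1110✓ 1111✓
Round 1: -000✓ -001✓ -011✓ -101✓ -110 0-01✓ 0-10 00-0✓ 00-1✓ 000-✓ 001-✓ 1-01✓ 1-11✓ 10-1✓ 100-✓ 11-1✓ 111-
Round 2: --01 -0-1 -00- 00-- 1--1
PIs = {--01, -0-1, -00-, -110, 0-10, 00--, 1--1, 111-}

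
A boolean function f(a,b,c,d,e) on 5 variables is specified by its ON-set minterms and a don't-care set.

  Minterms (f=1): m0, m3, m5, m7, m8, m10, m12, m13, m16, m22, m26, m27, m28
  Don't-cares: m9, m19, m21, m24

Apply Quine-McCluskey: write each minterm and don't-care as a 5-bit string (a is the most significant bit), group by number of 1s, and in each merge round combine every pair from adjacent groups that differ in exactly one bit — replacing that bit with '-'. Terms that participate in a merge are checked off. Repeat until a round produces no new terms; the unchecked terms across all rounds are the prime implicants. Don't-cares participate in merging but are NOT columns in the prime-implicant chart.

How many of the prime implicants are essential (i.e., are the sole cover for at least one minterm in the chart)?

Round 0: 00000✓ 00011✓ 00101✓ 00111✓ 01000✓ 01001✓ 01010✓ 01100✓ 01101✓ 10000✓ 10011✓ 10101✓ 10110 11000✓ 11010✓ 11011✓ 11100✓
Round 1: -0000✓ -0011 -0101 -1000✓ -1010✓ -1100✓ 0-000✓ 0-101 00-11 001-1 01-00✓ 01-01✓ 010-0✓ 0100-✓ 0110-✓ 1-000✓ 1-011 11-00✓ 110-0✓ 1101-
Round 2: --000 -1-00 -10-0 01-0-
PIs = {--000, -0011, -0101, -1-00, -10-0, 0-101, 00-11, 001-1, 01-0-, 1-011, 10110, 1101-}
Coverage chart:
  m0: --000 ←essential
  m3: -0011,00-11
  m5: -0101,0-101,001-1
  m7: 00-11,001-1
  m8: --000,-1-00,-10-0,01-0-
  m10: -10-0 ←essential
  m12: -1-00,01-0-
  m13: 0-101,01-0-
  m16: --000 ←essential
  m22: 10110 ←essential
  m26: -10-0,1101-
  m27: 1-011,1101-
  m28: -1-00 ←essential
Essential: --000, -1-00, -10-0, 10110

4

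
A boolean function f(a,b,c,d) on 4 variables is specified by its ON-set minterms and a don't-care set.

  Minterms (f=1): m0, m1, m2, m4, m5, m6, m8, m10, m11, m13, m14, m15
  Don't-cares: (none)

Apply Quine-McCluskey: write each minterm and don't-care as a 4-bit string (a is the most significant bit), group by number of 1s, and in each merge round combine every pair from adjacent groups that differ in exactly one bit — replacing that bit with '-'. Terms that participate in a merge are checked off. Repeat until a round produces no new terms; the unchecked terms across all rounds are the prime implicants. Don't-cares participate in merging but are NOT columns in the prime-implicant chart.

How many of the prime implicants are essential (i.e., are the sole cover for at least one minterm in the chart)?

[col 0] 0000*, 0001*, 0010*, 0100*, 0101*, 0110*, 1000*, 1010*, 1011*, 1101*, 1110*, 1111*
[col 1] -000*, -010*, -101, -110*, 0-00*, 0-01*, 0-10*, 00-0*, 000-*, 01-0*, 010-*, 1-10*, 1-11*, 10-0*, 101-*, 11-1, 111-*
[col 2] --10, -0-0, 0--0, 0-0-, 1-1-
Prime implicants: --10, -0-0, -101, 0--0, 0-0-, 1-1-, 11-1
PI chart (minterm → PIs covering it):
  0 | -0-0,0--0,0-0-
  1 | 0-0-  (sole → essential)
  2 | --10,-0-0,0--0
  4 | 0--0,0-0-
  5 | -101,0-0-
  6 | --10,0--0
  8 | -0-0  (sole → essential)
  10 | --10,-0-0,1-1-
  11 | 1-1-  (sole → essential)
  13 | -101,11-1
  14 | --10,1-1-
  15 | 1-1-,11-1
Essential prime implicants: -0-0, 0-0-, 1-1-

3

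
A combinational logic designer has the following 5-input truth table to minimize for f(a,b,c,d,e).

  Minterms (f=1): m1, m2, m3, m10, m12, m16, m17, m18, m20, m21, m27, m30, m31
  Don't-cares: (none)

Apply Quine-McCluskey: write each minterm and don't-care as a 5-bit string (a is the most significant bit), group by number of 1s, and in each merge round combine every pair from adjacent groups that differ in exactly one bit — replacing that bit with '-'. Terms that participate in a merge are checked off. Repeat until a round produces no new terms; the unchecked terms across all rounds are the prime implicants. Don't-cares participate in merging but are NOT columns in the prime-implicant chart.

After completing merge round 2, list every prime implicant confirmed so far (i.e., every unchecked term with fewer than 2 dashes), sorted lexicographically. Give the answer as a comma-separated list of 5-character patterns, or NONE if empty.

size-2^0 implicants → 00001(✓)  00010(✓)  00011(✓)  01010(✓)  01100  10000(✓)  10001(✓)  10010(✓)  10100(✓)  10101(✓)  11011(✓)  11110(✓)  11111(✓)
size-2^1 implicants → -0001  -0010  0-010  000-1  0001-  10-00(✓)  10-01(✓)  100-0  1000-(✓)  1010-(✓)  11-11  1111-
size-2^2 implicants → 10-0-
Unchecked terms (primes): -0001, -0010, 0-010, 000-1, 0001-, 01100, 10-0-, 100-0, 11-11, 1111-

-0001, -0010, 0-010, 000-1, 0001-, 01100, 100-0, 11-11, 1111-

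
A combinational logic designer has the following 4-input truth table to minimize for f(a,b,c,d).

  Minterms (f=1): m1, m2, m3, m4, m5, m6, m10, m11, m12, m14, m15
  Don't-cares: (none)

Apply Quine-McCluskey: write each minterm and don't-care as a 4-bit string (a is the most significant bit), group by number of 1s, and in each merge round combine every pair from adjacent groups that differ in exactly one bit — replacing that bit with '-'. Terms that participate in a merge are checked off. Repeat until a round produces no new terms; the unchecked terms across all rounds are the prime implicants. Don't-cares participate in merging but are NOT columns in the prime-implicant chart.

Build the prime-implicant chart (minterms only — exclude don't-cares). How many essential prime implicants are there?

Round 0: 0001✓ 0010✓ 0011✓ 0100✓ 0101✓ 0110✓ 1010✓ 1011✓ 1100✓ 1110✓ 1111✓
Round 1: -010✓ -011✓ -100✓ -110✓ 0-01 0-10✓ 00-1 001-✓ 01-0✓ 010- 1-10✓ 1-11✓ 101-✓ 11-0✓ 111-✓
Round 2: --10 -01- -1-0 1-1-
PIs = {--10, -01-, -1-0, 0-01, 00-1, 010-, 1-1-}
Coverage chart:
  m1: 0-01,00-1
  m2: --10,-01-
  m3: -01-,00-1
  m4: -1-0,010-
  m5: 0-01,010-
  m6: --10,-1-0
  m10: --10,-01-,1-1-
  m11: -01-,1-1-
  m12: -1-0 ←essential
  m14: --10,-1-0,1-1-
  m15: 1-1- ←essential
Essential: -1-0, 1-1-

2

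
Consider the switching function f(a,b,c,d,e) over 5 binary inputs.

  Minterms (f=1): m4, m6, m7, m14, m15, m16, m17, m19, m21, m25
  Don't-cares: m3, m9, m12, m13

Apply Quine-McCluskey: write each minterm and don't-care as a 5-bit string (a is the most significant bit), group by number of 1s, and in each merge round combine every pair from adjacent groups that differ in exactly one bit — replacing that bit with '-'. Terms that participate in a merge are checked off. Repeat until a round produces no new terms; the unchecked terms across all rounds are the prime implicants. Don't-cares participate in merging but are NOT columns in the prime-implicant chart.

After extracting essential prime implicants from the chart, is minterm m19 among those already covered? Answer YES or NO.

NO

[col 0] 00011*, 00100*, 00110*, 00111*, 01001*, 01100*, 01101*, 01110*, 01111*, 10000*, 10001*, 10011*, 10101*, 11001*
[col 1] -0011, -1001, 0-100*, 0-110*, 0-111*, 00-11, 001-0*, 0011-*, 01-01, 011-0*, 011-1*, 0110-*, 0111-*, 1-001, 10-01, 100-1, 1000-
[col 2] 0-1-0, 0-11-, 011--
Prime implicants: -0011, -1001, 0-1-0, 0-11-, 00-11, 01-01, 011--, 1-001, 10-01, 100-1, 1000-
PI chart (minterm → PIs covering it):
  4 | 0-1-0  (sole → essential)
  6 | 0-1-0,0-11-
  7 | 0-11-,00-11
  14 | 0-1-0,0-11-,011--
  15 | 0-11-,011--
  16 | 1000-  (sole → essential)
  17 | 1-001,10-01,100-1,1000-
  19 | -0011,100-1
  21 | 10-01  (sole → essential)
  25 | -1001,1-001
Essential prime implicants: 0-1-0, 10-01, 1000-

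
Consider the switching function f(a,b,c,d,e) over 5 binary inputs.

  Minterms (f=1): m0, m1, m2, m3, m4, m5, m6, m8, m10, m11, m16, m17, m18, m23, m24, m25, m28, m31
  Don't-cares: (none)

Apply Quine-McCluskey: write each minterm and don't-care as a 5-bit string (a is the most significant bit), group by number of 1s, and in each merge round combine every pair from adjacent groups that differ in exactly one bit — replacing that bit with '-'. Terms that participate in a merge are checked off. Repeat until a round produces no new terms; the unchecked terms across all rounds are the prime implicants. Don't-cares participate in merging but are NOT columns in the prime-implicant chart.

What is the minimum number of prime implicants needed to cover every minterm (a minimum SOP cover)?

[col 0] 00000*, 00001*, 00010*, 00011*, 00100*, 00101*, 00110*, 01000*, 01010*, 01011*, 10000*, 10001*, 10010*, 10111*, 11000*, 11001*, 11100*, 11111*
[col 1] -0000*, -0001*, -0010*, -1000*, 0-000*, 0-010*, 0-011*, 00-00*, 00-01*, 00-10*, 000-0*, 000-1*, 0000-*, 0001-*, 001-0*, 0010-*, 010-0*, 0101-*, 1-000*, 1-001*, 1-111, 100-0*, 1000-*, 11-00, 1100-*
[col 2] --000, -00-0, -000-, 0-0-0, 0-01-, 00--0, 00-0-, 000--, 1-00-
Prime implicants: --000, -00-0, -000-, 0-0-0, 0-01-, 00--0, 00-0-, 000--, 1-00-, 1-111, 11-00
PI chart (minterm → PIs covering it):
  0 | --000,-00-0,-000-,0-0-0,00--0,00-0-,000--
  1 | -000-,00-0-,000--
  2 | -00-0,0-0-0,0-01-,00--0,000--
  3 | 0-01-,000--
  4 | 00--0,00-0-
  5 | 00-0-  (sole → essential)
  6 | 00--0  (sole → essential)
  8 | --000,0-0-0
  10 | 0-0-0,0-01-
  11 | 0-01-  (sole → essential)
  16 | --000,-00-0,-000-,1-00-
  17 | -000-,1-00-
  18 | -00-0  (sole → essential)
  23 | 1-111  (sole → essential)
  24 | --000,1-00-,11-00
  25 | 1-00-  (sole → essential)
  28 | 11-00  (sole → essential)
  31 | 1-111  (sole → essential)
Essential prime implicants: -00-0, 0-01-, 00--0, 00-0-, 1-00-, 1-111, 11-00
Petrick residual → --000
Minimum SOP uses 8 PIs: c'd'e' + b'c'e' + a'c'd + a'b'e' + a'b'd' + ac'd' + acde + abd'e'

8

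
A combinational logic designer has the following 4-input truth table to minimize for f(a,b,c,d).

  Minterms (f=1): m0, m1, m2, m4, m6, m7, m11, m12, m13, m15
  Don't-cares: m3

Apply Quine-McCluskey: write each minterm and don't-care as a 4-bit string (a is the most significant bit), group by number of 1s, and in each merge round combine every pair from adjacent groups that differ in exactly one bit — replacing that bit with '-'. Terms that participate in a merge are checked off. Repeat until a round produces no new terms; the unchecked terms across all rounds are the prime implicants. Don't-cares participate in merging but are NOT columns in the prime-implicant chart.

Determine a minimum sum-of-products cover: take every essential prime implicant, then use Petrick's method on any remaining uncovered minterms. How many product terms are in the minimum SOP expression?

[col 0] 0000*, 0001*, 0010*, 0011*, 0100*, 0110*, 0111*, 1011*, 1100*, 1101*, 1111*
[col 1] -011*, -100, -111*, 0-00*, 0-10*, 0-11*, 00-0*, 00-1*, 000-*, 001-*, 01-0*, 011-*, 1-11*, 11-1, 110-
[col 2] --11, 0--0, 0-1-, 00--
Prime implicants: --11, -100, 0--0, 0-1-, 00--, 11-1, 110-
PI chart (minterm → PIs covering it):
  0 | 0--0,00--
  1 | 00--  (sole → essential)
  2 | 0--0,0-1-,00--
  4 | -100,0--0
  6 | 0--0,0-1-
  7 | --11,0-1-
  11 | --11  (sole → essential)
  12 | -100,110-
  13 | 11-1,110-
  15 | --11,11-1
Essential prime implicants: --11, 00--
Petrick residual → 0--0, 110-
Minimum SOP uses 4 PIs: cd + a'd' + a'b' + abc'

4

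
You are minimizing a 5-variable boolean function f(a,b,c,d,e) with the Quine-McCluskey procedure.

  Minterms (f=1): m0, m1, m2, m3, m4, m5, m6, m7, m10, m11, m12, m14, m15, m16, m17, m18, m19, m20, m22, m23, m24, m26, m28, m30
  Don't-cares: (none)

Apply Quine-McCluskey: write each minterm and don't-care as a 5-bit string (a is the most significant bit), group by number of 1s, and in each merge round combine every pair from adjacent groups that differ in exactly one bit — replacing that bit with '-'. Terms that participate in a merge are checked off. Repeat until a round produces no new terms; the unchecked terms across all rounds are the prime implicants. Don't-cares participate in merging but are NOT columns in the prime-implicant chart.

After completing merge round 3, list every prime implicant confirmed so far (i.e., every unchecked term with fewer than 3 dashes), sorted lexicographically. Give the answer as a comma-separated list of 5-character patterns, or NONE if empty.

size-2^0 implicants → 00000(✓)  00001(✓)  00010(✓)  00011(✓)  00100(✓)  00101(✓)  00110(✓)  00111(✓)  01010(✓)  01011(✓)  01100(✓)  01110(✓)  01111(✓)  10000(✓)  10001(✓)  10010(✓)  10011(✓)  10100(✓)  10110(✓)  10111(✓)  11000(✓)  11010(✓)  11100(✓)  11110(✓)
size-2^1 implicants → -0000(✓)  -0001(✓)  -0010(✓)  -0011(✓)  -0100(✓)  -0110(✓)  -0111(✓)  -1010(✓)  -1100(✓)  -1110(✓)  0-010(✓)  0-011(✓)  0-100(✓)  0-110(✓)  0-111(✓)  00-00(✓)  00-01(✓)  00-10(✓)  00-11(✓)  000-0(✓)  000-1(✓)  0000-(✓)  0001-(✓)  001-0(✓)  001-1(✓)  0010-(✓)  0011-(✓)  01-10(✓)  01-11(✓)  0101-(✓)  011-0(✓)  0111-(✓)  1-000(✓)  1-010(✓)  1-100(✓)  1-110(✓)  10-00(✓)  10-10(✓)  10-11(✓)  100-0(✓)  100-1(✓)  1000-(✓)  1001-(✓)  101-0(✓)  1011-(✓)  11-00(✓)  11-10(✓)  110-0(✓)  111-0(✓)
size-2^2 implicants → --010(✓)  --100(✓)  --110(✓)  -0-00(✓)  -0-10(✓)  -0-11(✓)  -00-0(✓)  -00-1(✓)  -000-(✓)  -001-(✓)  -01-0(✓)  -011-(✓)  -1-10(✓)  -11-0(✓)  0--10(✓)  0--11(✓)  0-01-(✓)  0-1-0(✓)  0-11-(✓)  00--0(✓)  00--1(✓)  00-0-(✓)  00-1-(✓)  000--(✓)  001--(✓)  01-1-(✓)  1--00(✓)  1--10(✓)  1-0-0(✓)  1-1-0(✓)  10--0(✓)  10-1-(✓)  100--(✓)  11--0(✓)
size-2^3 implicants → ---10  --1-0  -0--0  -0-1-  -00--  0--1-  00---  1---0
Unchecked terms (primes): ---10, --1-0, -0--0, -0-1-, -00--, 0--1-, 00---, 1---0

NONE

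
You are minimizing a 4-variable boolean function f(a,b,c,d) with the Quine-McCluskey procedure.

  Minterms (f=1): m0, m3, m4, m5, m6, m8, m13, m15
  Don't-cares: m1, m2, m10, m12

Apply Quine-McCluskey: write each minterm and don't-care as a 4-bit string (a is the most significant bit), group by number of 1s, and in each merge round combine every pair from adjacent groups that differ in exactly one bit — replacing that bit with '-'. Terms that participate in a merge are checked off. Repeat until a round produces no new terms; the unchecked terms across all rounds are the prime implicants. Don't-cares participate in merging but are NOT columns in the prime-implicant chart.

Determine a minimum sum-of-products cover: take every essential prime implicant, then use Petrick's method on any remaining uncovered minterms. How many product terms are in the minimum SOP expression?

5

[col 0] 0000*, 0001*, 0010*, 0011*, 0100*, 0101*, 0110*, 1000*, 1010*, 1100*, 1101*, 1111*
[col 1] -000*, -010*, -100*, -101*, 0-00*, 0-01*, 0-10*, 00-0*, 00-1*, 000-*, 001-*, 01-0*, 010-*, 1-00*, 10-0*, 11-1, 110-*
[col 2] --00, -0-0, -10-, 0--0, 0-0-, 00--
Prime implicants: --00, -0-0, -10-, 0--0, 0-0-, 00--, 11-1
PI chart (minterm → PIs covering it):
  0 | --00,-0-0,0--0,0-0-,00--
  3 | 00--  (sole → essential)
  4 | --00,-10-,0--0,0-0-
  5 | -10-,0-0-
  6 | 0--0  (sole → essential)
  8 | --00,-0-0
  13 | -10-,11-1
  15 | 11-1  (sole → essential)
Essential prime implicants: 0--0, 00--, 11-1
Petrick residual → --00, -10-
Minimum SOP uses 5 PIs: c'd' + bc' + a'd' + a'b' + abd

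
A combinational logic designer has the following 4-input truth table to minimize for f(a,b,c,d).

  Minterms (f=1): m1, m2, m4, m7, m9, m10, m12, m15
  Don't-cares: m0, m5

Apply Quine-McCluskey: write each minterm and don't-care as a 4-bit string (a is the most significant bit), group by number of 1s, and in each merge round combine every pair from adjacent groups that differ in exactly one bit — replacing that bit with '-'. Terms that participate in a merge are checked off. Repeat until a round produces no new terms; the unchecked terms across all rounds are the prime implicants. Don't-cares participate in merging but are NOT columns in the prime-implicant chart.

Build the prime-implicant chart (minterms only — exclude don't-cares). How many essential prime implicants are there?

Round 0: 0000✓ 0001✓ 0010✓ 0100✓ 0101✓ 0111✓ 1001✓ 1010✓ 1100✓ 1111✓
Round 1: -001 -010 -100 -111 0-00✓ 0-01✓ 00-0 000-✓ 01-1 010-✓
Round 2: 0-0-
PIs = {-001, -010, -100, -111, 0-0-, 00-0, 01-1}
Coverage chart:
  m1: -001,0-0-
  m2: -010,00-0
  m4: -100,0-0-
  m7: -111,01-1
  m9: -001 ←essential
  m10: -010 ←essential
  m12: -100 ←essential
  m15: -111 ←essential
Essential: -001, -010, -100, -111

4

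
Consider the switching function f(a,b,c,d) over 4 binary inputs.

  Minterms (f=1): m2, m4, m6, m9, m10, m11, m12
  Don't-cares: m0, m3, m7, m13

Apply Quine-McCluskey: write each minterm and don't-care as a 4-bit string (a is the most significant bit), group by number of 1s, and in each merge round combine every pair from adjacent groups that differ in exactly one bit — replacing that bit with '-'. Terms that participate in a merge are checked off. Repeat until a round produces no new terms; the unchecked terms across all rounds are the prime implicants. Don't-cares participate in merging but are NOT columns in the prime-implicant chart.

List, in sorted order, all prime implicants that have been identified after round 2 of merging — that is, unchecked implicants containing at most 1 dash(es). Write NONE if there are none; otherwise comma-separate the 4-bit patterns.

-100, 1-01, 10-1, 110-

Round 0: 0000✓ 0010✓ 0011✓ 0100✓ 0110✓ 0111✓ 1001✓ 1010✓ 1011✓ 1100✓ 1101✓
Round 1: -010✓ -011✓ -100 0-00✓ 0-10✓ 0-11✓ 00-0✓ 001-✓ 01-0✓ 011-✓ 1-01 10-1 101-✓ 110-
Round 2: -01- 0--0 0-1-
PIs = {-01-, -100, 0--0, 0-1-, 1-01, 10-1, 110-}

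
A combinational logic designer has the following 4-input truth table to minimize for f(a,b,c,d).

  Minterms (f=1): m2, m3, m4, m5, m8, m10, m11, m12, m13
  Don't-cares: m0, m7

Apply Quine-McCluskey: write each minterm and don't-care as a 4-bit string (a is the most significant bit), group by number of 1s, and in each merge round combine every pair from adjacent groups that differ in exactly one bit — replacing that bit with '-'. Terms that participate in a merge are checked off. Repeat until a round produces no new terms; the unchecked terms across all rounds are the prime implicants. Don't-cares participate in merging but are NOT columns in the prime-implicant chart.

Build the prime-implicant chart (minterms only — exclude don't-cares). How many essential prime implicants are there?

2

Round 0: 0000✓ 0010✓ 0011✓ 0100✓ 0101✓ 0111✓ 1000✓ 1010✓ 1011✓ 1100✓ 1101✓
Round 1: -000✓ -010✓ -011✓ -100✓ -101✓ 0-00✓ 0-11 00-0✓ 001-✓ 01-1 010-✓ 1-00✓ 10-0✓ 101-✓ 110-✓
Round 2: --00 -0-0 -01- -10-
PIs = {--00, -0-0, -01-, -10-, 0-11, 01-1}
Coverage chart:
  m2: -0-0,-01-
  m3: -01-,0-11
  m4: --00,-10-
  m5: -10-,01-1
  m8: --00,-0-0
  m10: -0-0,-01-
  m11: -01- ←essential
  m12: --00,-10-
  m13: -10- ←essential
Essential: -01-, -10-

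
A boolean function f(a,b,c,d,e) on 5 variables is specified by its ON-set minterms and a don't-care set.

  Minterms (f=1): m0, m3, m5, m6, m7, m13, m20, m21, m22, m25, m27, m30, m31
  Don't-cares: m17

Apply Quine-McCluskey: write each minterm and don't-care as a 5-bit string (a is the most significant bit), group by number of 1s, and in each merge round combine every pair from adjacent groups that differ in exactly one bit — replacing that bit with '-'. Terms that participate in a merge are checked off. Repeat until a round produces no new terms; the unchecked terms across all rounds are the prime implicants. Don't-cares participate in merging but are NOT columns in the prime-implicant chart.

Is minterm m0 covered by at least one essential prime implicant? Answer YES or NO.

YES

Round 0: 00000 00011✓ 00101✓ 00110✓ 00111✓ 01101✓ 10001✓ 10100✓ 10101✓ 10110✓ 11001✓ 11011✓ 11110✓ 11111✓
Round 1: -0101 -0110 0-101 00-11 001-1 0011- 1-001 1-110 10-01 101-0 1010- 11-11 110-1 1111-
PIs = {-0101, -0110, 0-101, 00-11, 00000, 001-1, 0011-, 1-001, 1-110, 10-01, 101-0, 1010-, 11-11, 110-1, 1111-}
Coverage chart:
  m0: 00000 ←essential
  m3: 00-11 ←essential
  m5: -0101,0-101,001-1
  m6: -0110,0011-
  m7: 00-11,001-1,0011-
  m13: 0-101 ←essential
  m20: 101-0,1010-
  m21: -0101,10-01,1010-
  m22: -0110,1-110,101-0
  m25: 1-001,110-1
  m27: 11-11,110-1
  m30: 1-110,1111-
  m31: 11-11,1111-
Essential: 0-101, 00-11, 00000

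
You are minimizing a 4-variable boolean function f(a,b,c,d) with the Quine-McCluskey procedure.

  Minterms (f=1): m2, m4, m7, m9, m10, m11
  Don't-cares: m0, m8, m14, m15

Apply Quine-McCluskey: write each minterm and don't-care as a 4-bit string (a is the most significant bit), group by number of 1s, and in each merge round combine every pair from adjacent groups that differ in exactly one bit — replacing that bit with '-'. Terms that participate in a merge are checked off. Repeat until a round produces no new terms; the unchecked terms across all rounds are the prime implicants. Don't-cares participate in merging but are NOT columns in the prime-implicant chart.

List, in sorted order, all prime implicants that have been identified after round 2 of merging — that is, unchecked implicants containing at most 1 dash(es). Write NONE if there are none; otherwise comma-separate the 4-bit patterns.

-111, 0-00

size-2^0 implicants → 0000(✓)  0010(✓)  0100(✓)  0111(✓)  1000(✓)  1001(✓)  1010(✓)  1011(✓)  1110(✓)  1111(✓)
size-2^1 implicants → -000(✓)  -010(✓)  -111  0-00  00-0(✓)  1-10(✓)  1-11(✓)  10-0(✓)  10-1(✓)  100-(✓)  101-(✓)  111-(✓)
size-2^2 implicants → -0-0  1-1-  10--
Unchecked terms (primes): -0-0, -111, 0-00, 1-1-, 10--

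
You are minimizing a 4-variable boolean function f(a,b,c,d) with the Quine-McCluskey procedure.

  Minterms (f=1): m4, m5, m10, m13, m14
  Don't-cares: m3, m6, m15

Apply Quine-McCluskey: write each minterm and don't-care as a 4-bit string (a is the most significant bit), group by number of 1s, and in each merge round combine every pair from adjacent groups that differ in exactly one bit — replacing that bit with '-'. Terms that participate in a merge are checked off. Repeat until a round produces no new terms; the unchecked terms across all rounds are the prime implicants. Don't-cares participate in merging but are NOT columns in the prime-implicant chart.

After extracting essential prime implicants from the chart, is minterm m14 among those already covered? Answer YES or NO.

Round 0: 0011 0100✓ 0101✓ 0110✓ 1010✓ 1101✓ 1110✓ 1111✓
Round 1: -101 -110 01-0 010- 1-10 11-1 111-
PIs = {-101, -110, 0011, 01-0, 010-, 1-10, 11-1, 111-}
Coverage chart:
  m4: 01-0,010-
  m5: -101,010-
  m10: 1-10 ←essential
  m13: -101,11-1
  m14: -110,1-10,111-
Essential: 1-10

YES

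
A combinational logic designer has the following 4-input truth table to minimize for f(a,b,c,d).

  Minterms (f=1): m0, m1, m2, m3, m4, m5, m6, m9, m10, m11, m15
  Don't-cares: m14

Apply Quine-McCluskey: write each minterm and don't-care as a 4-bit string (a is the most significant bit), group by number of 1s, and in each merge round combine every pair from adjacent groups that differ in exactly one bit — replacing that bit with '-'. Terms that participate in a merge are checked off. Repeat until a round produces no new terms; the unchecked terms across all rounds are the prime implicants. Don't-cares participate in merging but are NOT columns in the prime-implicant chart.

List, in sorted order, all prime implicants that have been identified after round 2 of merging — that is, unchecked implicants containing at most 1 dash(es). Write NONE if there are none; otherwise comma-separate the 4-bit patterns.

NONE

size-2^0 implicants → 0000(✓)  0001(✓)  0010(✓)  0011(✓)  0100(✓)  0101(✓)  0110(✓)  1001(✓)  1010(✓)  1011(✓)  1110(✓)  1111(✓)
size-2^1 implicants → -001(✓)  -010(✓)  -011(✓)  -110(✓)  0-00(✓)  0-01(✓)  0-10(✓)  00-0(✓)  00-1(✓)  000-(✓)  001-(✓)  01-0(✓)  010-(✓)  1-10(✓)  1-11(✓)  10-1(✓)  101-(✓)  111-(✓)
size-2^2 implicants → --10  -0-1  -01-  0--0  0-0-  00--  1-1-
Unchecked terms (primes): --10, -0-1, -01-, 0--0, 0-0-, 00--, 1-1-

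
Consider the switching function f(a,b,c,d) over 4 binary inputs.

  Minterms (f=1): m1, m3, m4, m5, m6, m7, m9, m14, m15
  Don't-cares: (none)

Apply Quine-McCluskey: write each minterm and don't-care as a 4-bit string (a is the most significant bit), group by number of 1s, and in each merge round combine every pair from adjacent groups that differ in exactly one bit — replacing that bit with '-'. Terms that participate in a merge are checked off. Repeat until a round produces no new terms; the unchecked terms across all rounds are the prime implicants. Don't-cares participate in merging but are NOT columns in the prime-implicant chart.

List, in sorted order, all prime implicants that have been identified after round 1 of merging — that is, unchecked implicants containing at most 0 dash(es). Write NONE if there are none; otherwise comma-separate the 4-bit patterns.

NONE

size-2^0 implicants → 0001(✓)  0011(✓)  0100(✓)  0101(✓)  0110(✓)  0111(✓)  1001(✓)  1110(✓)  1111(✓)
size-2^1 implicants → -001  -110(✓)  -111(✓)  0-01(✓)  0-11(✓)  00-1(✓)  01-0(✓)  01-1(✓)  010-(✓)  011-(✓)  111-(✓)
size-2^2 implicants → -11-  0--1  01--
Unchecked terms (primes): -001, -11-, 0--1, 01--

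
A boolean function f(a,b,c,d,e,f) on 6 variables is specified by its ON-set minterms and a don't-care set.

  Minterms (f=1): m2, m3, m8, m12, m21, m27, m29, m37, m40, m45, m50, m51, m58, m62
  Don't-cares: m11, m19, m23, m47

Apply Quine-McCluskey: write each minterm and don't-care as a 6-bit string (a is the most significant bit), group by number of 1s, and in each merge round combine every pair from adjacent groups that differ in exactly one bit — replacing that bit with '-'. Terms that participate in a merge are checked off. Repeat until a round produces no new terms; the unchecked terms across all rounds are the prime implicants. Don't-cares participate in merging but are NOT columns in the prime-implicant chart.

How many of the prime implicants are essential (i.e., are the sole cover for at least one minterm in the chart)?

7

size-2^0 implicants → 000010(✓)  000011(✓)  001000(✓)  001011(✓)  001100(✓)  010011(✓)  010101(✓)  010111(✓)  011011(✓)  011101(✓)  100101(✓)  101000(✓)  101101(✓)  101111(✓)  110010(✓)  110011(✓)  111010(✓)  111110(✓)
size-2^1 implicants → -01000  -10011  0-0011(✓)  0-1011(✓)  00-011(✓)  00001-  001-00  01-011(✓)  01-101  010-11  0101-1  10-101  1011-1  11-010  11001-  111-10
size-2^2 implicants → 0--011
Unchecked terms (primes): -01000, -10011, 0--011, 00001-, 001-00, 01-101, 010-11, 0101-1, 10-101, 1011-1, 11-010, 11001-, 111-10
Minterm coverage:
  m2 ⊆ 00001- [E]
  m3 ⊆ 0--011,00001-
  m8 ⊆ -01000,001-00
  m12 ⊆ 001-00 [E]
  m21 ⊆ 01-101,0101-1
  m27 ⊆ 0--011 [E]
  m29 ⊆ 01-101 [E]
  m37 ⊆ 10-101 [E]
  m40 ⊆ -01000 [E]
  m45 ⊆ 10-101,1011-1
  m50 ⊆ 11-010,11001-
  m51 ⊆ -10011,11001-
  m58 ⊆ 11-010,111-10
  m62 ⊆ 111-10 [E]
E = {-01000, 0--011, 00001-, 001-00, 01-101, 10-101, 111-10}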